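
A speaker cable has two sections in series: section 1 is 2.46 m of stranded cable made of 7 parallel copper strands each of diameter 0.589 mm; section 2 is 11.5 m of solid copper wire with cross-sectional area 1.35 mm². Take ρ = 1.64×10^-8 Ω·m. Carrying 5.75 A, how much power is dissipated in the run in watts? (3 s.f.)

5.32 W

Section 1: A_strand = π(2.9450e-04)² = 2.725e-07 m²; R₁ = ρL/(N·A_s) = (1.64×10^-8)(2.46)/(7×2.725e-07) = 0.02115 Ω
Section 2: A = 1.35 mm² = 1.350e-06 m²
R₂ = (1.64×10^-8)(11.5)/(1.350e-06) = 0.1397 Ω
R = R₁ + R₂ = 0.1609 Ω
P = I²R = (5.75)² × 0.1609 = 5.32 W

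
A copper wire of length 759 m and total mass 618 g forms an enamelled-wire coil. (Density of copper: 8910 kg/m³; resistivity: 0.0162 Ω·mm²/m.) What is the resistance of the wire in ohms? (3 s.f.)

ρ = 0.0162 Ω·mm²/m = 1.62×10^-8 Ω·m
A = m/(density·L) = 0.618/(8910×759) = 9.1384e-08 m²
R = ρL/A = (1.62×10^-8)(759)/(9.1384e-08) = 135 Ω

135 Ω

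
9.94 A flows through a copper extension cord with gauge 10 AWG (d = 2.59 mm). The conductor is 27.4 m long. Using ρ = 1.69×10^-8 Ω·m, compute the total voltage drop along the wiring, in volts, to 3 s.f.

A = π(2.59/2 mm)² = π(1.2950e-03 m)² = 5.269e-06 m²
R = ρL/A = (1.69×10^-8)(27.4)/(5.269e-06) = 0.08789 Ω
V = IR = 9.94 × 0.08789 = 0.874 V

0.874 V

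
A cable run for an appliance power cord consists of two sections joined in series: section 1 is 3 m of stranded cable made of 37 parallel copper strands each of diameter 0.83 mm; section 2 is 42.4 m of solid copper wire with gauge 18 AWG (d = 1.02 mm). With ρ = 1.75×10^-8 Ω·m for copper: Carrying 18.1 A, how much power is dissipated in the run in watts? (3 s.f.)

298 W

Section 1: A_strand = π(4.1500e-04)² = 5.411e-07 m²; R₁ = ρL/(N·A_s) = (1.75×10^-8)(3)/(37×5.411e-07) = 0.002622 Ω
Section 2: A = π(1.02/2 mm)² = π(5.1000e-04 m)² = 8.171e-07 m²
R₂ = (1.75×10^-8)(42.4)/(8.171e-07) = 0.9081 Ω
R = R₁ + R₂ = 0.9107 Ω
P = I²R = (18.1)² × 0.9107 = 298 W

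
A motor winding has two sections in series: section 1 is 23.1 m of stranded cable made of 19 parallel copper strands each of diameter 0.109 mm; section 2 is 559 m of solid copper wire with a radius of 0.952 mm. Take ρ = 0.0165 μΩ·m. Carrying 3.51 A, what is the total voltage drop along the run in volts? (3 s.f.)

ρ = 0.0165 μΩ·m = 1.65×10^-8 Ω·m
Section 1: A_strand = π(5.4500e-05)² = 9.331e-09 m²; R₁ = ρL/(N·A_s) = (1.65×10^-8)(23.1)/(19×9.331e-09) = 2.15 Ω
Section 2: A = πr² = π(9.5200e-04 m)² = 2.847e-06 m²
R₂ = (1.65×10^-8)(559)/(2.847e-06) = 3.239 Ω
R = R₁ + R₂ = 5.389 Ω
V = IR = 3.51 × 5.389 = 18.9 V

18.9 V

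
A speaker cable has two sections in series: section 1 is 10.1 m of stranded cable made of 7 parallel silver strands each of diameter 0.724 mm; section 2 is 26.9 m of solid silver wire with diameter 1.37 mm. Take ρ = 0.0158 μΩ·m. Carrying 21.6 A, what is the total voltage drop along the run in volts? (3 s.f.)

7.42 V

ρ = 0.0158 μΩ·m = 1.58×10^-8 Ω·m
Section 1: A_strand = π(3.6200e-04)² = 4.117e-07 m²; R₁ = ρL/(N·A_s) = (1.58×10^-8)(10.1)/(7×4.117e-07) = 0.05537 Ω
Section 2: A = π(d/2)² = π(6.8500e-04 m)² = 1.474e-06 m²
R₂ = (1.58×10^-8)(26.9)/(1.474e-06) = 0.2883 Ω
R = R₁ + R₂ = 0.3437 Ω
V = IR = 21.6 × 0.3437 = 7.42 V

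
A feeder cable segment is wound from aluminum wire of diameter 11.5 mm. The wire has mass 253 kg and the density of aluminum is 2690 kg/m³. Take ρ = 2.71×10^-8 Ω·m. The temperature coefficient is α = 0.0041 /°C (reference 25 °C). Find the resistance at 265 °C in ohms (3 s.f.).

A = π(d/2)² = π(5.7500e-03 m)² = 1.0387e-04 m²
L = m/(density·A) = 253/(2690×1.0387e-04) = 905.5 m
R = ρL/A = (2.71×10^-8)(905.5)/(1.0387e-04) = 0.2362 Ω
R(265 °C) = 0.2362 × (1 + 0.0041×240) = 0.469 Ω

0.469 Ω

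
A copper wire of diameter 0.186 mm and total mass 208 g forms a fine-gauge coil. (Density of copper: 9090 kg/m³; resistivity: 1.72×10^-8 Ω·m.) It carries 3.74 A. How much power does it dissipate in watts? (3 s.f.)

7460 W

A = π(d/2)² = π(9.3000e-05 m)² = 2.7172e-08 m²
L = m/(density·A) = 0.208/(9090×2.7172e-08) = 842.1 m
R = ρL/A = (1.72×10^-8)(842.1)/(2.7172e-08) = 533.1 Ω
P = I²R = (3.74)² × 533.1 = 7460 W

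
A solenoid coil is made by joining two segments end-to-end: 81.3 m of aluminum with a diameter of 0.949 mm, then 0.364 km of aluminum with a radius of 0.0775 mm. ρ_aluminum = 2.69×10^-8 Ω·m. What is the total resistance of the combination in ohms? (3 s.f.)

Segment 1: A = π(d/2)² = π(4.7450e-04 m)² = 7.073e-07 m²
R₁ = ρL/A = (2.69×10^-8)(81.3)/(7.073e-07) = 3.092 Ω
Segment 2: A = πr² = π(7.7500e-05 m)² = 1.887e-08 m²
R₂ = (2.69×10^-8)(364)/(1.887e-08) = 518.9 Ω
R = R₁ + R₂ = 522 Ω

522 Ω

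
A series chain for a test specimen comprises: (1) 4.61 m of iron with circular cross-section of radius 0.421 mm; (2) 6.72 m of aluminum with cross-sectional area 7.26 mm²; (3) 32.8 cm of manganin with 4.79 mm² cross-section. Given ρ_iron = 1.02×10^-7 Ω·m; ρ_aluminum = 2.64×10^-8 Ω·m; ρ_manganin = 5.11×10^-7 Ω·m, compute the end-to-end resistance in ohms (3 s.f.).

Seg 1: A = πr² = π(4.2100e-04 m)² = 5.568e-07 m²
R_1 = (1.02×10^-7)(4.61)/(5.568e-07) = 0.8445 Ω
Seg 2: A = 7.26 mm² = 7.260e-06 m²
R_2 = (2.64×10^-8)(6.72)/(7.260e-06) = 0.02444 Ω
Seg 3: A = 4.79 mm² = 4.790e-06 m²
R_3 = (5.11×10^-7)(0.328)/(4.790e-06) = 0.03499 Ω
R_total = R_1 + R_2 + R_3 = 0.904 Ω

0.904 Ω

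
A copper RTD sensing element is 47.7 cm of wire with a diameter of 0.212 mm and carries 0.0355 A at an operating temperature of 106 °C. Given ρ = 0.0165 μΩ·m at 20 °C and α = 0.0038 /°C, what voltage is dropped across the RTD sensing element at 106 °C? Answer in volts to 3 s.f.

0.0105 V

ρ = 0.0165 μΩ·m = 1.65×10^-8 Ω·m
A = π(d/2)² = π(1.0600e-04 m)² = 3.530e-08 m²
R₍20₎ = ρL/A = (1.65×10^-8)(0.477)/(3.530e-08) = 0.223 Ω
R₍106₎ = R₍20₎(1 + αΔT) = 0.223 × (1 + 0.0038×86) = 0.2958 Ω
V = IR = 0.0355 × 0.2958 = 0.0105 V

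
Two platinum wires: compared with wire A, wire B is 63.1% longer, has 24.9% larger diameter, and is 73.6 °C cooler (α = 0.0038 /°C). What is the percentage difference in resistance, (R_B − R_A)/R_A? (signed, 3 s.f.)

-24.7%

R ∝ ρL/d² with ρ ∝ (1+αΔT), so R_B/R_A = (1 + 63.1/100) × (1 + 24.9/100)⁻² × (1 − 0.0038×73.6)
= 1.631 × 0.641 × 0.7203 = 0.7531
(R_B − R_A)/R_A = 0.7531 − 1 = -24.7%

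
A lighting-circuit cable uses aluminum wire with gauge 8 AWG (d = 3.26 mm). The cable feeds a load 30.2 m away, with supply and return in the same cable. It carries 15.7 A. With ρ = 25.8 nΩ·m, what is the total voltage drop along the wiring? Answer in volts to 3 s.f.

ρ = 25.8 nΩ·m = 2.58×10^-8 Ω·m
A = π(3.26/2 mm)² = π(1.6300e-03 m)² = 8.347e-06 m²
Total conductor length (both ways) L = 2 × 30.2 = 60.4 m
R = ρL/A = (2.58×10^-8)(60.4)/(8.347e-06) = 0.1867 Ω
V = IR = 15.7 × 0.1867 = 2.93 V

2.93 V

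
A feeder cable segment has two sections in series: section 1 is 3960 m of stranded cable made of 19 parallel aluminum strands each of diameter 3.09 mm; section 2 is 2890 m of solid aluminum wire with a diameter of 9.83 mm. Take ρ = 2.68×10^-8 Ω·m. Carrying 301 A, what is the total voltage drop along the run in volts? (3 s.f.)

Section 1: A_strand = π(1.5450e-03)² = 7.499e-06 m²; R₁ = ρL/(N·A_s) = (2.68×10^-8)(3960)/(19×7.499e-06) = 0.7449 Ω
Section 2: A = π(d/2)² = π(4.9150e-03 m)² = 7.589e-05 m²
R₂ = (2.68×10^-8)(2890)/(7.589e-05) = 1.021 Ω
R = R₁ + R₂ = 1.765 Ω
V = IR = 301 × 1.765 = 531 V

531 V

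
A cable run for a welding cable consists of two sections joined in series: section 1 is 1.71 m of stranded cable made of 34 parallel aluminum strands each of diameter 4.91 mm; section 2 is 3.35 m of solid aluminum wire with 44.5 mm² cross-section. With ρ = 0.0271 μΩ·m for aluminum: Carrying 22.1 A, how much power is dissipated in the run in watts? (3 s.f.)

1.03 W

ρ = 0.0271 μΩ·m = 2.71×10^-8 Ω·m
Section 1: A_strand = π(2.4550e-03)² = 1.893e-05 m²; R₁ = ρL/(N·A_s) = (2.71×10^-8)(1.71)/(34×1.893e-05) = 7.198×10^-5 Ω
Section 2: A = 44.5 mm² = 4.450e-05 m²
R₂ = (2.71×10^-8)(3.35)/(4.450e-05) = 0.00204 Ω
R = R₁ + R₂ = 0.002112 Ω
P = I²R = (22.1)² × 0.002112 = 1.03 W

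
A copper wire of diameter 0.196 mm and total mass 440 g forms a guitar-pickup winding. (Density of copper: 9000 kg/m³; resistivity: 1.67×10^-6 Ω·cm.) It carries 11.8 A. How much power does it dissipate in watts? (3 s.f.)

ρ = 1.67×10^-6 Ω·cm = 1.67×10^-8 Ω·m
A = π(d/2)² = π(9.8000e-05 m)² = 3.0172e-08 m²
L = m/(density·A) = 0.44/(9000×3.0172e-08) = 1620 m
R = ρL/A = (1.67×10^-8)(1620)/(3.0172e-08) = 896.9 Ω
P = I²R = (11.8)² × 896.9 = 1.25×10^5 W

1.25×10^5 W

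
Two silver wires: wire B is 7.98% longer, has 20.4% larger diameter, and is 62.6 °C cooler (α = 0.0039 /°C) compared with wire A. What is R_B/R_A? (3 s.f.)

0.563

R ∝ ρL/d² with ρ ∝ (1+αΔT), so R_B/R_A = (1 + 7.98/100) × (1 + 20.4/100)⁻² × (1 − 0.0039×62.6)
= 1.08 × 0.6898 × 0.7559 = 0.563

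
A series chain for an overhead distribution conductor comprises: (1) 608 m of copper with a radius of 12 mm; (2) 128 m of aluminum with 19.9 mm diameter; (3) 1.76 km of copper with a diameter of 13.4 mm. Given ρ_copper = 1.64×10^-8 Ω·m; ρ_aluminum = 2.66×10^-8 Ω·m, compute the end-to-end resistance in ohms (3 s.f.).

Seg 1: A = πr² = π(1.2000e-02 m)² = 4.524e-04 m²
R_1 = (1.64×10^-8)(608)/(4.524e-04) = 0.02204 Ω
Seg 2: A = π(d/2)² = π(9.9500e-03 m)² = 3.110e-04 m²
R_2 = (2.66×10^-8)(128)/(3.110e-04) = 0.01095 Ω
Seg 3: A = π(d/2)² = π(6.7000e-03 m)² = 1.410e-04 m²
R_3 = (1.64×10^-8)(1760)/(1.410e-04) = 0.2047 Ω
R_total = R_1 + R_2 + R_3 = 0.238 Ω

0.238 Ω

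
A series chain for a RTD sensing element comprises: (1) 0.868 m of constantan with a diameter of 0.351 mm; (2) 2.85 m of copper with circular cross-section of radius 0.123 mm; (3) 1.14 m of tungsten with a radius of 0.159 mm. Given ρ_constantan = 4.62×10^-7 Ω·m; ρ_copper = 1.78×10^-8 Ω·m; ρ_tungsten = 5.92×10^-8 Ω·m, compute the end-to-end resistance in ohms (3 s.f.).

6.06 Ω

Seg 1: A = π(d/2)² = π(1.7550e-04 m)² = 9.676e-08 m²
R_1 = (4.62×10^-7)(0.868)/(9.676e-08) = 4.144 Ω
Seg 2: A = πr² = π(1.2300e-04 m)² = 4.753e-08 m²
R_2 = (1.78×10^-8)(2.85)/(4.753e-08) = 1.067 Ω
Seg 3: A = πr² = π(1.5900e-04 m)² = 7.942e-08 m²
R_3 = (5.92×10^-8)(1.14)/(7.942e-08) = 0.8497 Ω
R_total = R_1 + R_2 + R_3 = 6.06 Ω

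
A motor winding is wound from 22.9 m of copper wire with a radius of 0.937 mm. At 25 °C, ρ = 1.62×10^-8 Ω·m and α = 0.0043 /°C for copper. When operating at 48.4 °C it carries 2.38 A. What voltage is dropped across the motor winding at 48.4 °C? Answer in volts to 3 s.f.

A = πr² = π(9.3700e-04 m)² = 2.758e-06 m²
R₍25₎ = ρL/A = (1.62×10^-8)(22.9)/(2.758e-06) = 0.1345 Ω
R₍48.4₎ = R₍25₎(1 + αΔT) = 0.1345 × (1 + 0.0043×23.4) = 0.148 Ω
V = IR = 2.38 × 0.148 = 0.352 V

0.352 V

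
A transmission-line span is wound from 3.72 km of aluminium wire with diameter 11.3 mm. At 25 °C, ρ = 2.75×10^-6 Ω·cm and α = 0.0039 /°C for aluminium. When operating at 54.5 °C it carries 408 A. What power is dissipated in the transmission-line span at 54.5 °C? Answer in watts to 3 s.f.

ρ = 2.75×10^-6 Ω·cm = 2.75×10^-8 Ω·m
A = π(d/2)² = π(5.6500e-03 m)² = 1.003e-04 m²
R₍25₎ = ρL/A = (2.75×10^-8)(3720)/(1.003e-04) = 1.02 Ω
R₍54.5₎ = R₍25₎(1 + αΔT) = 1.02 × (1 + 0.0039×29.5) = 1.137 Ω
P = I²R = (408)² × 1.137 = 1.89×10^5 W

1.89×10^5 W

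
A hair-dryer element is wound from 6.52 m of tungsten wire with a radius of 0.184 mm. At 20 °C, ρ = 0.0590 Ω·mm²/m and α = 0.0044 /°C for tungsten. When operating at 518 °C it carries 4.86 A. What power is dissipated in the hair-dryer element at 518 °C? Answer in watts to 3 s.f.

273 W

ρ = 0.0590 Ω·mm²/m = 5.90×10^-8 Ω·m
A = πr² = π(1.8400e-04 m)² = 1.064e-07 m²
R₍20₎ = ρL/A = (5.90×10^-8)(6.52)/(1.064e-07) = 3.617 Ω
R₍518₎ = R₍20₎(1 + αΔT) = 3.617 × (1 + 0.0044×498) = 11.54 Ω
P = I²R = (4.86)² × 11.54 = 273 W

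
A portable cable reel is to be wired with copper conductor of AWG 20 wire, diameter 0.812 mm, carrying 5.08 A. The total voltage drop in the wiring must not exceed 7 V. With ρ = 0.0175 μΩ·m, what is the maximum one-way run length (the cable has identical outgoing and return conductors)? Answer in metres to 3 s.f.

ρ = 0.0175 μΩ·m = 1.75×10^-8 Ω·m
A = π(0.812/2 mm)² = π(4.0600e-04 m)² = 5.178e-07 m²
L_max = V_max·A/(2·ρI) = (7)(5.178e-07)/(2×1.75×10^-8×5.08) = 20.4 m

20.4 m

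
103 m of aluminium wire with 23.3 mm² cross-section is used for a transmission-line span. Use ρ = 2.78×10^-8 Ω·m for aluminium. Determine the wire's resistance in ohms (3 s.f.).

A = 23.3 mm² = 2.330e-05 m²
R = ρL/A = (2.78×10^-8)(103 m)/(2.330e-05 m²) = 0.123 Ω

0.123 Ω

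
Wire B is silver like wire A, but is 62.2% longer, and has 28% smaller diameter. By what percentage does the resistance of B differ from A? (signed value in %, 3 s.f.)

R ∝ L/d², so R_B/R_A = (1 + 62.2/100) × (1 − 28/100)⁻²
= 1.622 × 1.929 = 3.129
(R_B − R_A)/R_A = 3.129 − 1 = 213%

213%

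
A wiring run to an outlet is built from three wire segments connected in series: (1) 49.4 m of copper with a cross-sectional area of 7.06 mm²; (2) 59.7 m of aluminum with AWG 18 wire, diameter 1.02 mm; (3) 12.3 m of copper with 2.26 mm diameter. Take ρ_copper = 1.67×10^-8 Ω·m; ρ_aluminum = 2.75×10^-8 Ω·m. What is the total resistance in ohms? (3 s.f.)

2.18 Ω

Seg 1: A = 7.06 mm² = 7.060e-06 m²
R_1 = (1.67×10^-8)(49.4)/(7.060e-06) = 0.1169 Ω
Seg 2: A = π(1.02/2 mm)² = π(5.1000e-04 m)² = 8.171e-07 m²
R_2 = (2.75×10^-8)(59.7)/(8.171e-07) = 2.009 Ω
Seg 3: A = π(d/2)² = π(1.1300e-03 m)² = 4.011e-06 m²
R_3 = (1.67×10^-8)(12.3)/(4.011e-06) = 0.05121 Ω
R_total = R_1 + R_2 + R_3 = 2.18 Ω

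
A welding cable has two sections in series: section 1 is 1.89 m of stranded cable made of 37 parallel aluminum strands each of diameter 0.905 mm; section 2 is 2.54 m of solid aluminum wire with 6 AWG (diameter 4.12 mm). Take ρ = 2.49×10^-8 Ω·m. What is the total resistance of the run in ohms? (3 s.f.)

0.00672 Ω

Section 1: A_strand = π(4.5250e-04)² = 6.433e-07 m²; R₁ = ρL/(N·A_s) = (2.49×10^-8)(1.89)/(37×6.433e-07) = 0.001977 Ω
Section 2: A = π(4.12/2 mm)² = π(2.0600e-03 m)² = 1.333e-05 m²
R₂ = (2.49×10^-8)(2.54)/(1.333e-05) = 0.004744 Ω
R = R₁ + R₂ = 0.00672 Ω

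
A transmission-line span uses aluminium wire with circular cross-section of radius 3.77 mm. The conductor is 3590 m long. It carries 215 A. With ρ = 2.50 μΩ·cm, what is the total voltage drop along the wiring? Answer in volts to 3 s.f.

ρ = 2.50 μΩ·cm = 2.50×10^-8 Ω·m
A = πr² = π(3.7700e-03 m)² = 4.465e-05 m²
R = ρL/A = (2.50×10^-8)(3590)/(4.465e-05) = 2.01 Ω
V = IR = 215 × 2.01 = 432 V

432 V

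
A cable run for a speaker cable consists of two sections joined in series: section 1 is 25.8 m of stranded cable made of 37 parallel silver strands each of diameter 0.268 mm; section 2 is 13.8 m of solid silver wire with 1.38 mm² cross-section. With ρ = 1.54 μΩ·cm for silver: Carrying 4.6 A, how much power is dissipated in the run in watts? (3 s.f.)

7.29 W

ρ = 1.54 μΩ·cm = 1.54×10^-8 Ω·m
Section 1: A_strand = π(1.3400e-04)² = 5.641e-08 m²; R₁ = ρL/(N·A_s) = (1.54×10^-8)(25.8)/(37×5.641e-08) = 0.1904 Ω
Section 2: A = 1.38 mm² = 1.380e-06 m²
R₂ = (1.54×10^-8)(13.8)/(1.380e-06) = 0.154 Ω
R = R₁ + R₂ = 0.3444 Ω
P = I²R = (4.6)² × 0.3444 = 7.29 W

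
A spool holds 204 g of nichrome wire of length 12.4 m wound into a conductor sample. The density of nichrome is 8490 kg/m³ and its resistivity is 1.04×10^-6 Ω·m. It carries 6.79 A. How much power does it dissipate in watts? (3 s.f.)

307 W

A = m/(density·L) = 0.204/(8490×12.4) = 1.9378e-06 m²
R = ρL/A = (1.04×10^-6)(12.4)/(1.9378e-06) = 6.655 Ω
P = I²R = (6.79)² × 6.655 = 307 W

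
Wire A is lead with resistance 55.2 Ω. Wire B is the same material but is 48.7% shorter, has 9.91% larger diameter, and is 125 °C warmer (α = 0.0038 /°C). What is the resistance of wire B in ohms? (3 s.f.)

R ∝ ρL/d² with ρ ∝ (1+αΔT), so R_B/R_A = (1 − 48.7/100) × (1 + 9.91/100)⁻² × (1 + 0.0038×125)
= 0.513 × 0.8278 × 1.475 = 0.6264
R_B = 0.6264 × 55.2 = 34.6 Ω

34.6 Ω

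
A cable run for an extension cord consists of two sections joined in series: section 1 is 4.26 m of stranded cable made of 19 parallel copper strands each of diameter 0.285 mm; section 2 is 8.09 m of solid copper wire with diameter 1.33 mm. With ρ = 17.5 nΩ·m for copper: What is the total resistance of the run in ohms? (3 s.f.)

ρ = 17.5 nΩ·m = 1.75×10^-8 Ω·m
Section 1: A_strand = π(1.4250e-04)² = 6.379e-08 m²; R₁ = ρL/(N·A_s) = (1.75×10^-8)(4.26)/(19×6.379e-08) = 0.06151 Ω
Section 2: A = π(d/2)² = π(6.6500e-04 m)² = 1.389e-06 m²
R₂ = (1.75×10^-8)(8.09)/(1.389e-06) = 0.1019 Ω
R = R₁ + R₂ = 0.163 Ω

0.163 Ω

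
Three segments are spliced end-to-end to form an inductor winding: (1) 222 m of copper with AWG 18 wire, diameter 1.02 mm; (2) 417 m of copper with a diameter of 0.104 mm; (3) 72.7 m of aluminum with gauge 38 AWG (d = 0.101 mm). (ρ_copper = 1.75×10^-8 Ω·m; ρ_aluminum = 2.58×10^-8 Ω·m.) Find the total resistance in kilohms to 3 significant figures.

1.10 kΩ

Seg 1: A = π(1.02/2 mm)² = π(5.1000e-04 m)² = 8.171e-07 m²
R_1 = (1.75×10^-8)(222)/(8.171e-07) = 4.754 Ω
Seg 2: A = π(d/2)² = π(5.2000e-05 m)² = 8.495e-09 m²
R_2 = (1.75×10^-8)(417)/(8.495e-09) = 859 Ω
Seg 3: A = π(0.101/2 mm)² = π(5.0500e-05 m)² = 8.012e-09 m²
R_3 = (2.58×10^-8)(72.7)/(8.012e-09) = 234.1 Ω
R_total = R_1 + R_2 + R_3 = 1.10 kΩ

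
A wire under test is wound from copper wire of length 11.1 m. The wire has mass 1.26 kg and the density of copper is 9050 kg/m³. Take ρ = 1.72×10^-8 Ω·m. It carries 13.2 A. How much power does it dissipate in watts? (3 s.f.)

2.65 W

A = m/(density·L) = 1.26/(9050×11.1) = 1.2543e-05 m²
R = ρL/A = (1.72×10^-8)(11.1)/(1.2543e-05) = 0.01522 Ω
P = I²R = (13.2)² × 0.01522 = 2.65 W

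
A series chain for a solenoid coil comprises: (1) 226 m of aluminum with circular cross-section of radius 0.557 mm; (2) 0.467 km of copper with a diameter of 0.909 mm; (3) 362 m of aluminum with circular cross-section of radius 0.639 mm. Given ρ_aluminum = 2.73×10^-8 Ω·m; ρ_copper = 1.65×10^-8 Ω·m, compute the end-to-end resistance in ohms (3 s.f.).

25.9 Ω

Seg 1: A = πr² = π(5.5700e-04 m)² = 9.747e-07 m²
R_1 = (2.73×10^-8)(226)/(9.747e-07) = 6.33 Ω
Seg 2: A = π(d/2)² = π(4.5450e-04 m)² = 6.490e-07 m²
R_2 = (1.65×10^-8)(467)/(6.490e-07) = 11.87 Ω
Seg 3: A = πr² = π(6.3900e-04 m)² = 1.283e-06 m²
R_3 = (2.73×10^-8)(362)/(1.283e-06) = 7.704 Ω
R_total = R_1 + R_2 + R_3 = 25.9 Ω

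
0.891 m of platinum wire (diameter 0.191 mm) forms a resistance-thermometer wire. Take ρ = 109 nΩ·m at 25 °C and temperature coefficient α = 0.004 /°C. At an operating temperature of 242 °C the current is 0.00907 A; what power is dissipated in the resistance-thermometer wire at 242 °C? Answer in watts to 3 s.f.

ρ = 109 nΩ·m = 1.09×10^-7 Ω·m
A = π(d/2)² = π(9.5500e-05 m)² = 2.865e-08 m²
R₍25₎ = ρL/A = (1.09×10^-7)(0.891)/(2.865e-08) = 3.39 Ω
R₍242₎ = R₍25₎(1 + αΔT) = 3.39 × (1 + 0.004×217) = 6.332 Ω
P = I²R = (0.00907)² × 6.332 = 5.21×10^-4 W

5.21×10^-4 W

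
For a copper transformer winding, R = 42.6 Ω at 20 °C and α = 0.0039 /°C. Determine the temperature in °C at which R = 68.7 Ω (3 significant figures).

177 °C

R = R₀(1 + α(T − T₀)) ⇒ T = T₀ + (R/R₀ − 1)/α
T = 20 + (68.7/42.6 − 1)/0.0039 = 20 + (0.6127)/0.0039 = 177 °C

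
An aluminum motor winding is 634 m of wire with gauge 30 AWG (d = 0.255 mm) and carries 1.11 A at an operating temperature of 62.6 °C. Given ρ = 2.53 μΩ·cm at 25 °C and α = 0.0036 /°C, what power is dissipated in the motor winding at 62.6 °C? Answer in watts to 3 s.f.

ρ = 2.53 μΩ·cm = 2.53×10^-8 Ω·m
A = π(0.255/2 mm)² = π(1.2750e-04 m)² = 5.107e-08 m²
R₍25₎ = ρL/A = (2.53×10^-8)(634)/(5.107e-08) = 314.1 Ω
R₍62.6₎ = R₍25₎(1 + αΔT) = 314.1 × (1 + 0.0036×37.6) = 356.6 Ω
P = I²R = (1.11)² × 356.6 = 439 W

439 W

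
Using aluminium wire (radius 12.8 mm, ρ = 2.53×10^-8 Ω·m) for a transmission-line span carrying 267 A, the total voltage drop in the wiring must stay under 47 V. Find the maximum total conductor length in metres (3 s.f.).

3580 m

A = πr² = π(1.2800e-02 m)² = 5.147e-04 m²
L_max = V_max·A/(1·ρI) = (47)(5.147e-04)/(2.53×10^-8×267) = 3580 m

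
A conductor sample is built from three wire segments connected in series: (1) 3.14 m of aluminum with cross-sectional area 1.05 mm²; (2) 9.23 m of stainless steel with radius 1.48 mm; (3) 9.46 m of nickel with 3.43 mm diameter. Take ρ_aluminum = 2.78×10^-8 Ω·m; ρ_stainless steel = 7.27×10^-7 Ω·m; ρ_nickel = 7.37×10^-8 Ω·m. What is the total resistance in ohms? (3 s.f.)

Seg 1: A = 1.05 mm² = 1.050e-06 m²
R_1 = (2.78×10^-8)(3.14)/(1.050e-06) = 0.08314 Ω
Seg 2: A = πr² = π(1.4800e-03 m)² = 6.881e-06 m²
R_2 = (7.27×10^-7)(9.23)/(6.881e-06) = 0.9751 Ω
Seg 3: A = π(d/2)² = π(1.7150e-03 m)² = 9.240e-06 m²
R_3 = (7.37×10^-8)(9.46)/(9.240e-06) = 0.07545 Ω
R_total = R_1 + R_2 + R_3 = 1.13 Ω

1.13 Ω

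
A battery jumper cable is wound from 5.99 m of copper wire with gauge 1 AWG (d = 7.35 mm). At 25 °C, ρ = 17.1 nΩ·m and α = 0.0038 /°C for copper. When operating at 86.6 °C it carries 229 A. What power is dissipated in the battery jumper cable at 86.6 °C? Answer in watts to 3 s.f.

156 W

ρ = 17.1 nΩ·m = 1.71×10^-8 Ω·m
A = π(7.35/2 mm)² = π(3.6750e-03 m)² = 4.243e-05 m²
R₍25₎ = ρL/A = (1.71×10^-8)(5.99)/(4.243e-05) = 0.002414 Ω
R₍86.6₎ = R₍25₎(1 + αΔT) = 0.002414 × (1 + 0.0038×61.6) = 0.002979 Ω
P = I²R = (229)² × 0.002979 = 156 W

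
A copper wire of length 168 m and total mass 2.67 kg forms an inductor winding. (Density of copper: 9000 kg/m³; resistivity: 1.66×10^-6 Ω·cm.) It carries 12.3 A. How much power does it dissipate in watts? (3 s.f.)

239 W

ρ = 1.66×10^-6 Ω·cm = 1.66×10^-8 Ω·m
A = m/(density·L) = 2.67/(9000×168) = 1.7659e-06 m²
R = ρL/A = (1.66×10^-8)(168)/(1.7659e-06) = 1.579 Ω
P = I²R = (12.3)² × 1.579 = 239 W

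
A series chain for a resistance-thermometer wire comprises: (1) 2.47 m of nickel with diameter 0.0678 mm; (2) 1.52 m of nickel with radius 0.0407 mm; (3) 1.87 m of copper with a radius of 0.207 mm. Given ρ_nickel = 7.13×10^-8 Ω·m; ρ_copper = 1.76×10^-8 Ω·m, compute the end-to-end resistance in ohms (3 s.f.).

Seg 1: A = π(d/2)² = π(3.3900e-05 m)² = 3.610e-09 m²
R_1 = (7.13×10^-8)(2.47)/(3.610e-09) = 48.78 Ω
Seg 2: A = πr² = π(4.0700e-05 m)² = 5.204e-09 m²
R_2 = (7.13×10^-8)(1.52)/(5.204e-09) = 20.83 Ω
Seg 3: A = πr² = π(2.0700e-04 m)² = 1.346e-07 m²
R_3 = (1.76×10^-8)(1.87)/(1.346e-07) = 0.2445 Ω
R_total = R_1 + R_2 + R_3 = 69.8 Ω

69.8 Ω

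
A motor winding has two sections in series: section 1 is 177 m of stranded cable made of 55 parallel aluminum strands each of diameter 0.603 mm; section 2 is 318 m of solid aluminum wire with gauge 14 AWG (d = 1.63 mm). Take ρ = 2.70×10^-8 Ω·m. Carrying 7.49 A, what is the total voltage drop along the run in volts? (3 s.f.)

Section 1: A_strand = π(3.0150e-04)² = 2.856e-07 m²; R₁ = ρL/(N·A_s) = (2.70×10^-8)(177)/(55×2.856e-07) = 0.3043 Ω
Section 2: A = π(1.63/2 mm)² = π(8.1500e-04 m)² = 2.087e-06 m²
R₂ = (2.70×10^-8)(318)/(2.087e-06) = 4.115 Ω
R = R₁ + R₂ = 4.419 Ω
V = IR = 7.49 × 4.419 = 33.1 V

33.1 V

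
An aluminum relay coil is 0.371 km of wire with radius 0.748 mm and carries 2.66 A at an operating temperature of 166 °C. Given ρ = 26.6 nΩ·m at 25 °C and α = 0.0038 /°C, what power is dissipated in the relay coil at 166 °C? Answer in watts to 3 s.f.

ρ = 26.6 nΩ·m = 2.66×10^-8 Ω·m
A = πr² = π(7.4800e-04 m)² = 1.758e-06 m²
R₍25₎ = ρL/A = (2.66×10^-8)(371)/(1.758e-06) = 5.614 Ω
R₍166₎ = R₍25₎(1 + αΔT) = 5.614 × (1 + 0.0038×141) = 8.623 Ω
P = I²R = (2.66)² × 8.623 = 61.0 W

61.0 W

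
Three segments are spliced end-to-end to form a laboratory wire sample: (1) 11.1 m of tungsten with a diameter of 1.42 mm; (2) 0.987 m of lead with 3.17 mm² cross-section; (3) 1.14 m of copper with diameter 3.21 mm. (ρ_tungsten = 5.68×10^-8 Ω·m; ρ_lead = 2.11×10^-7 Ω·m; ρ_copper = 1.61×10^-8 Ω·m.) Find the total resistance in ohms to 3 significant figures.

0.466 Ω

Seg 1: A = π(d/2)² = π(7.1000e-04 m)² = 1.584e-06 m²
R_1 = (5.68×10^-8)(11.1)/(1.584e-06) = 0.3981 Ω
Seg 2: A = 3.17 mm² = 3.170e-06 m²
R_2 = (2.11×10^-7)(0.987)/(3.170e-06) = 0.0657 Ω
Seg 3: A = π(d/2)² = π(1.6050e-03 m)² = 8.093e-06 m²
R_3 = (1.61×10^-8)(1.14)/(8.093e-06) = 0.002268 Ω
R_total = R_1 + R_2 + R_3 = 0.466 Ω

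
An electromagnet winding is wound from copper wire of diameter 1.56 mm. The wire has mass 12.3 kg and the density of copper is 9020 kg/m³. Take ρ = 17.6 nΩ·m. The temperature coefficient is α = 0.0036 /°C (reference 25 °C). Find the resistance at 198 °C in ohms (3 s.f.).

ρ = 17.6 nΩ·m = 1.76×10^-8 Ω·m
A = π(d/2)² = π(7.8000e-04 m)² = 1.9113e-06 m²
L = m/(density·A) = 12.3/(9020×1.9113e-06) = 713.4 m
R = ρL/A = (1.76×10^-8)(713.4)/(1.9113e-06) = 6.57 Ω
R(198 °C) = 6.57 × (1 + 0.0036×173) = 10.7 Ω

10.7 Ω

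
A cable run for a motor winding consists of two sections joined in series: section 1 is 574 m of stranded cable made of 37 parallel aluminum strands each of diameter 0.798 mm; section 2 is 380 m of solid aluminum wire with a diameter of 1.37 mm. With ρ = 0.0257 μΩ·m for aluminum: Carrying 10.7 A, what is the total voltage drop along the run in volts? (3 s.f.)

79.4 V

ρ = 0.0257 μΩ·m = 2.57×10^-8 Ω·m
Section 1: A_strand = π(3.9900e-04)² = 5.001e-07 m²; R₁ = ρL/(N·A_s) = (2.57×10^-8)(574)/(37×5.001e-07) = 0.7972 Ω
Section 2: A = π(d/2)² = π(6.8500e-04 m)² = 1.474e-06 m²
R₂ = (2.57×10^-8)(380)/(1.474e-06) = 6.625 Ω
R = R₁ + R₂ = 7.422 Ω
V = IR = 10.7 × 7.422 = 79.4 V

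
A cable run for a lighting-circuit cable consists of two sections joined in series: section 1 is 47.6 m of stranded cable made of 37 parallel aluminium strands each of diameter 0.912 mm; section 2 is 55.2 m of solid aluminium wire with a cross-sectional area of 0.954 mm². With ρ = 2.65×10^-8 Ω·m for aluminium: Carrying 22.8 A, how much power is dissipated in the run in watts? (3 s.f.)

Section 1: A_strand = π(4.5600e-04)² = 6.533e-07 m²; R₁ = ρL/(N·A_s) = (2.65×10^-8)(47.6)/(37×6.533e-07) = 0.05219 Ω
Section 2: A = 0.954 mm² = 9.540e-07 m²
R₂ = (2.65×10^-8)(55.2)/(9.540e-07) = 1.533 Ω
R = R₁ + R₂ = 1.586 Ω
P = I²R = (22.8)² × 1.586 = 824 W

824 W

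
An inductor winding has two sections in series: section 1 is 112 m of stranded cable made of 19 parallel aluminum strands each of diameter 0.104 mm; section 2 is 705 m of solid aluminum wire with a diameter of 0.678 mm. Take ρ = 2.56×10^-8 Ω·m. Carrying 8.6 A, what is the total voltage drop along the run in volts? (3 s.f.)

583 V

Section 1: A_strand = π(5.2000e-05)² = 8.495e-09 m²; R₁ = ρL/(N·A_s) = (2.56×10^-8)(112)/(19×8.495e-09) = 17.76 Ω
Section 2: A = π(d/2)² = π(3.3900e-04 m)² = 3.610e-07 m²
R₂ = (2.56×10^-8)(705)/(3.610e-07) = 49.99 Ω
R = R₁ + R₂ = 67.75 Ω
V = IR = 8.6 × 67.75 = 583 V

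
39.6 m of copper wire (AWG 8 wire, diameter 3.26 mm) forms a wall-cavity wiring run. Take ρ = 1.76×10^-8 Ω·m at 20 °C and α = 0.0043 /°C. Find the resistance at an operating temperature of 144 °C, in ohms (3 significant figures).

0.128 Ω

A = π(3.26/2 mm)² = π(1.6300e-03 m)² = 8.347e-06 m²
R₍20°C₎ = ρL/A = (1.76×10^-8)(39.6)/(8.347e-06) = 0.0835 Ω
R = R₀(1 + αΔT) = 0.0835(1 + 0.0043×124) = 0.128 Ω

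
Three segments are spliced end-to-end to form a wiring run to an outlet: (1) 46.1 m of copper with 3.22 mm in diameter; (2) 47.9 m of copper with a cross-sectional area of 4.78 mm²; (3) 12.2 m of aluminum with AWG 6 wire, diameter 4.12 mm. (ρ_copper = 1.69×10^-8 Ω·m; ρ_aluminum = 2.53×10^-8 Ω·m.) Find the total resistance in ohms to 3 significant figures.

Seg 1: A = π(d/2)² = π(1.6100e-03 m)² = 8.143e-06 m²
R_1 = (1.69×10^-8)(46.1)/(8.143e-06) = 0.09567 Ω
Seg 2: A = 4.78 mm² = 4.780e-06 m²
R_2 = (1.69×10^-8)(47.9)/(4.780e-06) = 0.1694 Ω
Seg 3: A = π(4.12/2 mm)² = π(2.0600e-03 m)² = 1.333e-05 m²
R_3 = (2.53×10^-8)(12.2)/(1.333e-05) = 0.02315 Ω
R_total = R_1 + R_2 + R_3 = 0.288 Ω

0.288 Ω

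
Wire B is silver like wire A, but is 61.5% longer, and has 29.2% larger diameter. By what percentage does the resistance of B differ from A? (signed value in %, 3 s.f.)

R ∝ L/d², so R_B/R_A = (1 + 61.5/100) × (1 + 29.2/100)⁻²
= 1.615 × 0.5991 = 0.9675
(R_B − R_A)/R_A = 0.9675 − 1 = -3.25%

-3.25%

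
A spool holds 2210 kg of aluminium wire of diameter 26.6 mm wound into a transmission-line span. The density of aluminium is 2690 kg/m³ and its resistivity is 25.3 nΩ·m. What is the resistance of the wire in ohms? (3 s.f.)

0.0673 Ω

ρ = 25.3 nΩ·m = 2.53×10^-8 Ω·m
A = π(d/2)² = π(1.3300e-02 m)² = 5.5572e-04 m²
L = m/(density·A) = 2210/(2690×5.5572e-04) = 1478 m
R = ρL/A = (2.53×10^-8)(1478)/(5.5572e-04) = 0.0673 Ω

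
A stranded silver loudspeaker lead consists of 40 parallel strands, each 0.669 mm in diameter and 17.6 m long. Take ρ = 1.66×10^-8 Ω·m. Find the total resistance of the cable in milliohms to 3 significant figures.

A_strand = π(3.3450e-04 m)² = 3.515e-07 m²
R_strand = ρL/A = (1.66×10^-8)(17.6)/(3.515e-07) = 0.8311 Ω
R_total = R_strand/N = 0.8311/40 = 20.8 mΩ

20.8 mΩ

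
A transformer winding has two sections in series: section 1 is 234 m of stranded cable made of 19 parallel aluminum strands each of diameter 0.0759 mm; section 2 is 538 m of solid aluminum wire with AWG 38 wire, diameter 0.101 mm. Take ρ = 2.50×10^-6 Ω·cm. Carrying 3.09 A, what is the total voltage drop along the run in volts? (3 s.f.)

5400 V

ρ = 2.50×10^-6 Ω·cm = 2.50×10^-8 Ω·m
Section 1: A_strand = π(3.7950e-05)² = 4.525e-09 m²; R₁ = ρL/(N·A_s) = (2.50×10^-8)(234)/(19×4.525e-09) = 68.05 Ω
Section 2: A = π(0.101/2 mm)² = π(5.0500e-05 m)² = 8.012e-09 m²
R₂ = (2.50×10^-8)(538)/(8.012e-09) = 1679 Ω
R = R₁ + R₂ = 1747 Ω
V = IR = 3.09 × 1747 = 5400 V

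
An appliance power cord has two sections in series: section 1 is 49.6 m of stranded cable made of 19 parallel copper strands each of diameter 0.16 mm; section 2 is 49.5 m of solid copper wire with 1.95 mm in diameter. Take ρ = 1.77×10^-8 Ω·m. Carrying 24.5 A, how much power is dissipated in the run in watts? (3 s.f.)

Section 1: A_strand = π(8.0000e-05)² = 2.011e-08 m²; R₁ = ρL/(N·A_s) = (1.77×10^-8)(49.6)/(19×2.011e-08) = 2.298 Ω
Section 2: A = π(d/2)² = π(9.7500e-04 m)² = 2.986e-06 m²
R₂ = (1.77×10^-8)(49.5)/(2.986e-06) = 0.2934 Ω
R = R₁ + R₂ = 2.591 Ω
P = I²R = (24.5)² × 2.591 = 1560 W

1560 W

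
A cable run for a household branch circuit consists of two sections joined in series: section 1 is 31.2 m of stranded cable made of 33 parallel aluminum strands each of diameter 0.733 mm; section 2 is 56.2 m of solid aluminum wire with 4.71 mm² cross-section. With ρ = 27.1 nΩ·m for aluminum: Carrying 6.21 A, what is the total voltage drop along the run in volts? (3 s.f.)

ρ = 27.1 nΩ·m = 2.71×10^-8 Ω·m
Section 1: A_strand = π(3.6650e-04)² = 4.220e-07 m²; R₁ = ρL/(N·A_s) = (2.71×10^-8)(31.2)/(33×4.220e-07) = 0.06072 Ω
Section 2: A = 4.71 mm² = 4.710e-06 m²
R₂ = (2.71×10^-8)(56.2)/(4.710e-06) = 0.3234 Ω
R = R₁ + R₂ = 0.3841 Ω
V = IR = 6.21 × 0.3841 = 2.39 V

2.39 V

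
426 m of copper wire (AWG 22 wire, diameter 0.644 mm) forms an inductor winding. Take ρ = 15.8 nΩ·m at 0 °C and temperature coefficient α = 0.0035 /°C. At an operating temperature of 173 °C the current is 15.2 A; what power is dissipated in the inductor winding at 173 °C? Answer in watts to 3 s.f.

ρ = 15.8 nΩ·m = 1.58×10^-8 Ω·m
A = π(0.644/2 mm)² = π(3.2200e-04 m)² = 3.257e-07 m²
R₍0₎ = ρL/A = (1.58×10^-8)(426)/(3.257e-07) = 20.66 Ω
R₍173₎ = R₍0₎(1 + αΔT) = 20.66 × (1 + 0.0035×173) = 33.18 Ω
P = I²R = (15.2)² × 33.18 = 7660 W

7660 W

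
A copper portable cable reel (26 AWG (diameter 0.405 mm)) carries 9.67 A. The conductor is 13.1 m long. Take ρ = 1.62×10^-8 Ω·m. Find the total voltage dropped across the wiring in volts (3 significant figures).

15.9 V

A = π(0.405/2 mm)² = π(2.0250e-04 m)² = 1.288e-07 m²
R = ρL/A = (1.62×10^-8)(13.1)/(1.288e-07) = 1.647 Ω
V = IR = 9.67 × 1.647 = 15.9 V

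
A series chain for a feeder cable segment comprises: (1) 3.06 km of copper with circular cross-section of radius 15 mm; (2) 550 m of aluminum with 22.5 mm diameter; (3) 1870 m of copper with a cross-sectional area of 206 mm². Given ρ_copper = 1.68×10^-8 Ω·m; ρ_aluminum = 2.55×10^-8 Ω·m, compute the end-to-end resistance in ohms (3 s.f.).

Seg 1: A = πr² = π(1.5000e-02 m)² = 7.069e-04 m²
R_1 = (1.68×10^-8)(3060)/(7.069e-04) = 0.07273 Ω
Seg 2: A = π(d/2)² = π(1.1250e-02 m)² = 3.976e-04 m²
R_2 = (2.55×10^-8)(550)/(3.976e-04) = 0.03527 Ω
Seg 3: A = 206 mm² = 2.060e-04 m²
R_3 = (1.68×10^-8)(1870)/(2.060e-04) = 0.1525 Ω
R_total = R_1 + R_2 + R_3 = 0.261 Ω

0.261 Ω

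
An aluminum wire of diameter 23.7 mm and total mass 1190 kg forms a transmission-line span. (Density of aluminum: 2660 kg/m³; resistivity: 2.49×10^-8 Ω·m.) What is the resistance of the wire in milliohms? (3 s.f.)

A = π(d/2)² = π(1.1850e-02 m)² = 4.4115e-04 m²
L = m/(density·A) = 1190/(2660×4.4115e-04) = 1014 m
R = ρL/A = (2.49×10^-8)(1014)/(4.4115e-04) = 57.2 mΩ

57.2 mΩ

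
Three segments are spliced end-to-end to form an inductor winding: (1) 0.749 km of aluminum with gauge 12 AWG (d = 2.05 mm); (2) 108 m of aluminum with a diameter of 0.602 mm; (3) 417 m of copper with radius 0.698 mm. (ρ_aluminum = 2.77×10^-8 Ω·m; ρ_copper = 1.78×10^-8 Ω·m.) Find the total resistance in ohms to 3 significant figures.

21.6 Ω

Seg 1: A = π(2.05/2 mm)² = π(1.0250e-03 m)² = 3.301e-06 m²
R_1 = (2.77×10^-8)(749)/(3.301e-06) = 6.286 Ω
Seg 2: A = π(d/2)² = π(3.0100e-04 m)² = 2.846e-07 m²
R_2 = (2.77×10^-8)(108)/(2.846e-07) = 10.51 Ω
Seg 3: A = πr² = π(6.9800e-04 m)² = 1.531e-06 m²
R_3 = (1.78×10^-8)(417)/(1.531e-06) = 4.849 Ω
R_total = R_1 + R_2 + R_3 = 21.6 Ω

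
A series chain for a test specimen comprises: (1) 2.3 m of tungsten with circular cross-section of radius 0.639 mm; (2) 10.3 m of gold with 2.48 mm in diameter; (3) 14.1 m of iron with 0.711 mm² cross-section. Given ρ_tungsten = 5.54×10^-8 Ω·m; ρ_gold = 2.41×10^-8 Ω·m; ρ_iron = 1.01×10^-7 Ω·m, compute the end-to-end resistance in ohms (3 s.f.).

2.15 Ω

Seg 1: A = πr² = π(6.3900e-04 m)² = 1.283e-06 m²
R_1 = (5.54×10^-8)(2.3)/(1.283e-06) = 0.09933 Ω
Seg 2: A = π(d/2)² = π(1.2400e-03 m)² = 4.831e-06 m²
R_2 = (2.41×10^-8)(10.3)/(4.831e-06) = 0.05139 Ω
Seg 3: A = 0.711 mm² = 7.110e-07 m²
R_3 = (1.01×10^-7)(14.1)/(7.110e-07) = 2.003 Ω
R_total = R_1 + R_2 + R_3 = 2.15 Ω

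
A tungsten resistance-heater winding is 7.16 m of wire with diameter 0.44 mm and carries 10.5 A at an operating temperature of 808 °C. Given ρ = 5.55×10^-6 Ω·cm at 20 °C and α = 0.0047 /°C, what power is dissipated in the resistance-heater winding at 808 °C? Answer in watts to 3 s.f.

1360 W

ρ = 5.55×10^-6 Ω·cm = 5.55×10^-8 Ω·m
A = π(d/2)² = π(2.2000e-04 m)² = 1.521e-07 m²
R₍20₎ = ρL/A = (5.55×10^-8)(7.16)/(1.521e-07) = 2.613 Ω
R₍808₎ = R₍20₎(1 + αΔT) = 2.613 × (1 + 0.0047×788) = 12.29 Ω
P = I²R = (10.5)² × 12.29 = 1360 W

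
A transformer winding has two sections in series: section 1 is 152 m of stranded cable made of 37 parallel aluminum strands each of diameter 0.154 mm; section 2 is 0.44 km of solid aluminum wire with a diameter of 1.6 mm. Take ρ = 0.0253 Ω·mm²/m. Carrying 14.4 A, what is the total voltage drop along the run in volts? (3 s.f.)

ρ = 0.0253 Ω·mm²/m = 2.53×10^-8 Ω·m
Section 1: A_strand = π(7.7000e-05)² = 1.863e-08 m²; R₁ = ρL/(N·A_s) = (2.53×10^-8)(152)/(37×1.863e-08) = 5.58 Ω
Section 2: A = π(d/2)² = π(8.0000e-04 m)² = 2.011e-06 m²
R₂ = (2.53×10^-8)(440)/(2.011e-06) = 5.537 Ω
R = R₁ + R₂ = 11.12 Ω
V = IR = 14.4 × 11.12 = 160 V

160 V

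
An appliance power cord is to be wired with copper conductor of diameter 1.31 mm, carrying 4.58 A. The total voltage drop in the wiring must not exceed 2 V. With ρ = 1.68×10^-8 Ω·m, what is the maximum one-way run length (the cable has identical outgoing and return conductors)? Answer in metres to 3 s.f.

17.5 m

A = π(d/2)² = π(6.5500e-04 m)² = 1.348e-06 m²
L_max = V_max·A/(2·ρI) = (2)(1.348e-06)/(2×1.68×10^-8×4.58) = 17.5 m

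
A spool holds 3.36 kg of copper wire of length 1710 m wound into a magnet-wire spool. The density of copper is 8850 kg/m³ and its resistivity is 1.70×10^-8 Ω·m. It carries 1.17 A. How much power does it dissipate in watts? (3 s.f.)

A = m/(density·L) = 3.36/(8850×1710) = 2.2202e-07 m²
R = ρL/A = (1.70×10^-8)(1710)/(2.2202e-07) = 130.9 Ω
P = I²R = (1.17)² × 130.9 = 179 W

179 W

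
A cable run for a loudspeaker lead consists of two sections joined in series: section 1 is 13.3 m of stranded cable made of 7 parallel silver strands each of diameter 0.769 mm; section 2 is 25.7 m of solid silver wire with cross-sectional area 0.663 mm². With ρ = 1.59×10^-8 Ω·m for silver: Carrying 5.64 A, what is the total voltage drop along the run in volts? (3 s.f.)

Section 1: A_strand = π(3.8450e-04)² = 4.645e-07 m²; R₁ = ρL/(N·A_s) = (1.59×10^-8)(13.3)/(7×4.645e-07) = 0.06504 Ω
Section 2: A = 0.663 mm² = 6.630e-07 m²
R₂ = (1.59×10^-8)(25.7)/(6.630e-07) = 0.6163 Ω
R = R₁ + R₂ = 0.6814 Ω
V = IR = 5.64 × 0.6814 = 3.84 V

3.84 V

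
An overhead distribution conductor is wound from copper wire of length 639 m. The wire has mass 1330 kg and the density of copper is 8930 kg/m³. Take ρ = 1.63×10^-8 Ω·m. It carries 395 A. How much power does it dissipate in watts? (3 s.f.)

6970 W

A = m/(density·L) = 1330/(8930×639) = 2.3308e-04 m²
R = ρL/A = (1.63×10^-8)(639)/(2.3308e-04) = 0.04469 Ω
P = I²R = (395)² × 0.04469 = 6970 W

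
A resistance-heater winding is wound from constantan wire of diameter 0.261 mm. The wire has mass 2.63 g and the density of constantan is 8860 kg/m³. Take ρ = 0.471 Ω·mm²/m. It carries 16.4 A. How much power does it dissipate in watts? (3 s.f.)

ρ = 0.471 Ω·mm²/m = 4.71×10^-7 Ω·m
A = π(d/2)² = π(1.3050e-04 m)² = 5.3502e-08 m²
L = m/(density·A) = 0.00263/(8860×5.3502e-08) = 5.548 m
R = ρL/A = (4.71×10^-7)(5.548)/(5.3502e-08) = 48.84 Ω
P = I²R = (16.4)² × 48.84 = 13100 W

13100 W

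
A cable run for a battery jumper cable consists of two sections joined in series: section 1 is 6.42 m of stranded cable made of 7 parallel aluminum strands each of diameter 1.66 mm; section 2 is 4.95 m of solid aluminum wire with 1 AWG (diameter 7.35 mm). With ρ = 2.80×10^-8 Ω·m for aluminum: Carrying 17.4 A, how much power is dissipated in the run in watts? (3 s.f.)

4.58 W

Section 1: A_strand = π(8.3000e-04)² = 2.164e-06 m²; R₁ = ρL/(N·A_s) = (2.80×10^-8)(6.42)/(7×2.164e-06) = 0.01187 Ω
Section 2: A = π(7.35/2 mm)² = π(3.6750e-03 m)² = 4.243e-05 m²
R₂ = (2.80×10^-8)(4.95)/(4.243e-05) = 0.003267 Ω
R = R₁ + R₂ = 0.01513 Ω
P = I²R = (17.4)² × 0.01513 = 4.58 W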